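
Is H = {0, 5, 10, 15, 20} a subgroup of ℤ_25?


Subgroup test for H = {0, 5, 10, 15, 20} in (ℤ_25, +):
(1) 0 ∈ H? Yes
(2) Closure: for all a,b ∈ H, (a+b) mod 25 ∈ H? Yes
(3) Inverses: for all a ∈ H, -a mod 25 ∈ H? Yes

Yes, H is a subgroup of ℤ_25


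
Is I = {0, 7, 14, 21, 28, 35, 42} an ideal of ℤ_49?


Check ideal conditions for I = {0, 7, 14, 21, 28, 35, 42} in ℤ_49:
(1) I is an additive subgroup? Yes
(2) For r ∈ ℤ_49 and a ∈ I: r·a ∈ I? Yes

Yes, I is an ideal of ℤ_49


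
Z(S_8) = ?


Z(G) = {g ∈ G | gx = xg for all x ∈ G}
S_n is non-abelian for n ≥ 3; Z(S_8) is trivial

Z(S_8) = {e}


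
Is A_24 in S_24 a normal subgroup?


H = A_24 in S_24
A_24 has index 2 in S_24, and every subgroup of index 2 is normal

Yes, normal subgroup


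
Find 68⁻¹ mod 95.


Use the extended Euclidean algorithm to write 1 = 68·s + 95·t; then s mod 95 is the inverse.
Euclidean algorithm:
  68 = 0·95 + 68
  95 = 1·68 + 27
  68 = 2·27 + 14
  27 = 1·14 + 13
  14 = 1·13 + 1
  13 = 13·1 + 0
gcd(68,95) = 1
Back-substitution gives: 68·(7) + 95·(-5) = 1
So 68⁻¹ ≡ 7 ≡ 7 (mod 95)
Check: 68 × 7 = 476 ≡ 1 (mod 95) ✓

68⁻¹ ≡ 7 (mod 95)


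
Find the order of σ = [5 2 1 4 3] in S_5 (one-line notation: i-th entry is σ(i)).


Cycle decomposition: (1 5 3)
Cycle lengths: 3
Order = lcm(3) = 3

ord(σ) = 3


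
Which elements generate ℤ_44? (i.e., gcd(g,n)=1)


g generates ℤ_n iff gcd(g,n) = 1
Prime factors of 44: 2, 11
Generators are g ∈ {1,...,43} not divisible by any of these primes.
Generators: {1, 3, 5, 7, 9, 13, 15, 17, 19, 21, 23, 25, 27, 29, 31, 35, 37, 39, 41, 43}
Number of generators = φ(44) = 20

Generators of ℤ_44 = {1, 3, 5, 7, 9, 13, 15, 17, 19, 21, 23, 25, 27, 29, 31, 35, 37, 39, 41, 43}


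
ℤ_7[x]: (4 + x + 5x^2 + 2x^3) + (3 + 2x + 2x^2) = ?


Add coefficients mod 7:
x^0: 4 + 3 = 0 (mod 7)
x^1: 1 + 2 = 3 (mod 7)
x^2: 5 + 2 = 0 (mod 7)
x^3: 2 + 0 = 2 (mod 7)
Result: 3x + 2x^3

f + g = 3x + 2x^3


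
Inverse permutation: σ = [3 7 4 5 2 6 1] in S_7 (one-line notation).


To find σ⁻¹, swap domain and range:
σ(1) = 3 → σ⁻¹(3) = 1
σ(2) = 7 → σ⁻¹(7) = 2
σ(3) = 4 → σ⁻¹(4) = 3
σ(4) = 5 → σ⁻¹(5) = 4
σ(5) = 2 → σ⁻¹(2) = 5
σ(6) = 6 → σ⁻¹(6) = 6
σ(7) = 1 → σ⁻¹(1) = 7

σ⁻¹ = [7 5 1 3 4 6 2]


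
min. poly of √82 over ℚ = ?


√82 satisfies x² - 82 = 0, irreducible over ℚ since 82 is squarefree

Minimal polynomial: x² - 82


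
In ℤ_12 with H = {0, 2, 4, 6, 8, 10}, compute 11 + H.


11 + H = {11 + h (mod 12) : h ∈ H}
11+0=11, 11+2=1, 11+4=3, 11+6=5, 11+8=7, 11+10=9
11 + H = {1, 3, 5, 7, 9, 11} = 1 + H

11 + H = {1, 3, 5, 7, 9, 11}


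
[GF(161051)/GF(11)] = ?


GF(161051) = GF(11^5), so the extension degree is 5

[GF(161051)/GF(11)] = 5


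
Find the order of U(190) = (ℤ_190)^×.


U(n) is the group of units mod n; |U(n)| = φ(n)
|U(190)| = φ(190) = 72

|U(190) = (ℤ_190)^×| = 72


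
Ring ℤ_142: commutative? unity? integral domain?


ℤ_142 is a commutative ring with unity 1; 142 = 2×71 is composite, so 2·71 ≡ 0 gives zero divisors (not an integral domain)
Commutative: Yes
Integral domain: No
Has unity: Yes

ℤ_142: Commutative=Yes, Unity=Yes


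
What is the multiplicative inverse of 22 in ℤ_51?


Use the extended Euclidean algorithm to write 1 = 22·s + 51·t; then s mod 51 is the inverse.
Euclidean algorithm:
  22 = 0·51 + 22
  51 = 2·22 + 7
  22 = 3·7 + 1
  7 = 7·1 + 0
gcd(22,51) = 1
Back-substitution gives: 22·(7) + 51·(-3) = 1
So 22⁻¹ ≡ 7 ≡ 7 (mod 51)
Check: 22 × 7 = 154 ≡ 1 (mod 51) ✓

22⁻¹ ≡ 7 (mod 51)


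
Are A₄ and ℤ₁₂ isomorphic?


Comparing A₄ and ℤ₁₂:
A₄ is non-abelian, ℤ₁₂ is abelian

No, A₄ ≇ ℤ₁₂


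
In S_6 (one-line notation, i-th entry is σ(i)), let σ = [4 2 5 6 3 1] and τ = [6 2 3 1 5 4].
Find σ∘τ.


σ∘τ: apply τ first, then σ
1 →τ 6 →σ 1
2 →τ 2 →σ 2
3 →τ 3 →σ 5
4 →τ 1 →σ 4
5 →τ 5 →σ 3
6 →τ 4 →σ 6

σ∘τ = [1 2 5 4 3 6]


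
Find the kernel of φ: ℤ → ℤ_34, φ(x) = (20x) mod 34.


Kernel = preimage of identity
ker(φ) = {x ∈ ℤ : 20x ≡ 0 (mod 34)}. gcd(20,34) = 2, so 20x ≡ 0 (mod 34) ⟺ x ≡ 0 (mod 34/2 = 17). Hence ker(φ) = 17ℤ

ker(φ) = 17ℤ


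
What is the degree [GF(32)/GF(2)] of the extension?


GF(32) = GF(2^5), so the extension degree is 5

[GF(32)/GF(2)] = 5


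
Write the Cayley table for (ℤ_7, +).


Elements: {0, 1, 2, 3, 4, 5, 6}
Operation: addition mod 7
Entry (a, b) = (a + b) mod 7

Cayley table:
  | 0 | 1 | 2 | 3 | 4 | 5 | 6
0 | 0 | 1 | 2 | 3 | 4 | 5 | 6
1 | 1 | 2 | 3 | 4 | 5 | 6 | 0
2 | 2 | 3 | 4 | 5 | 6 | 0 | 1
3 | 3 | 4 | 5 | 6 | 0 | 1 | 2
4 | 4 | 5 | 6 | 0 | 1 | 2 | 3
5 | 5 | 6 | 0 | 1 | 2 | 3 | 4
6 | 6 | 0 | 1 | 2 | 3 | 4 | 5


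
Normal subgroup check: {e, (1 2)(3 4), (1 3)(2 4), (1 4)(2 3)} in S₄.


H = {e, (1 2)(3 4), (1 3)(2 4), (1 4)(2 3)} in S₄
This is the Klein four-group V₄; it is normal in S₄ (it is a union of conjugacy classes)

Yes, normal subgroup


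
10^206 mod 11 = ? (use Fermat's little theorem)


Fermat's little theorem: if p is prime and gcd(a,p)=1, then a^(p-1) ≡ 1 (mod p)
p = 11 is prime, gcd(10,11) = 1
Reduce exponent: 206 mod 10 = 6
So 10^206 ≡ 10^6 (mod 11)
10^6 mod 11 = 1

10^206 ≡ 1 (mod 11)


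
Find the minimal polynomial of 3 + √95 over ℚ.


Let α = 3 + √95. Then α - 3 = √95, so (α - 3)² = 95, giving α² - 6α - 86 = 0. Degree 2 and α ∉ ℚ, so this is the minimal polynomial.

Minimal polynomial: x² - 6x - 86


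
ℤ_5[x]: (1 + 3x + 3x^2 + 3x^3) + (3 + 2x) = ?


Add coefficients mod 5:
x^0: 1 + 3 = 4 (mod 5)
x^1: 3 + 2 = 0 (mod 5)
x^2: 3 + 0 = 3 (mod 5)
x^3: 3 + 0 = 3 (mod 5)
Result: 4 + 3x^2 + 3x^3

f + g = 4 + 3x^2 + 3x^3


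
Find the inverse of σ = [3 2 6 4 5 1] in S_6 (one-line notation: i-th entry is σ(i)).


To find σ⁻¹, swap domain and range:
σ(1) = 3 → σ⁻¹(3) = 1
σ(2) = 2 → σ⁻¹(2) = 2
σ(3) = 6 → σ⁻¹(6) = 3
σ(4) = 4 → σ⁻¹(4) = 4
σ(5) = 5 → σ⁻¹(5) = 5
σ(6) = 1 → σ⁻¹(1) = 6

σ⁻¹ = [6 2 1 4 5 3]


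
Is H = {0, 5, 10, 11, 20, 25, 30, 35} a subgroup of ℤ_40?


Subgroup test for H = {0, 5, 10, 11, 20, 25, 30, 35} in (ℤ_40, +):
(1) 0 ∈ H? Yes
(2) Closure: for all a,b ∈ H, (a+b) mod 40 ∈ H? No  [counterexample: 5 + 10 = 15 ∉ H]
(3) Inverses: for all a ∈ H, -a mod 40 ∈ H? No

No, H is not a subgroup of ℤ_40


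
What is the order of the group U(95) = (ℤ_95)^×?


U(n) is the group of units mod n; |U(n)| = φ(n)
|U(95)| = φ(95) = 72

|U(95) = (ℤ_95)^×| = 72


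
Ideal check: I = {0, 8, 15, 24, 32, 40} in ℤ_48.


Check ideal conditions for I = {0, 8, 15, 24, 32, 40} in ℤ_48:
(1) I is an additive subgroup? No
(2) For r ∈ ℤ_48 and a ∈ I: r·a ∈ I? No  [counterexample: r=2, a=8, r·a mod 48 = 16 ∉ I]

No, I is not an ideal of ℤ_48


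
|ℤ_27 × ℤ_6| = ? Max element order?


|ℤ_27 × ℤ_6| = 27 × 6 = 162
Max element order = lcm(27,6) = 54
Cyclic? No (gcd=3)

|ℤ_27×ℤ_6| = 162, max element order = 54


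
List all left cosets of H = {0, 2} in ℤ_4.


H = {0, 2}, |H| = 2
Number of cosets = |G|/|H| = 4/2 = 2
0 + H = {0, 2}
1 + H = {1, 3}

Cosets: 0+H={0,2}; 1+H={1,3}


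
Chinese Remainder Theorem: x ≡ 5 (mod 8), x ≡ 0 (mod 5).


m₁ = 8, m₂ = 5, gcd = 1, so CRT applies. M = m₁·m₂ = 40
Let M₁ = M/m₁ = 5, M₂ = M/m₂ = 8
Find y₁ ≡ M₁⁻¹ (mod m₁): 5⁻¹ ≡ 5 (mod 8)
Find y₂ ≡ M₂⁻¹ (mod m₂): 8⁻¹ ≡ 2 (mod 5)
x = a₁·M₁·y₁ + a₂·M₂·y₂ = 5·5·5 + 0·8·2 = 125
Reduce mod 40: x ≡ 5
Check: 5 mod 8 = 5 ✓, 5 mod 5 = 0 ✓

x ≡ 5 (mod 40)


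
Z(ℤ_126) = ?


Z(G) = {g ∈ G | gx = xg for all x ∈ G}
ℤ_126 is abelian, so Z(G) = G

Z(ℤ_126) = ℤ_126


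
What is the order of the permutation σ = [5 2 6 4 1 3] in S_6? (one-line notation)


Cycle decomposition: (1 5) (3 6)
Cycle lengths: 2, 2
Order = lcm(2, 2) = 2

ord(σ) = 2


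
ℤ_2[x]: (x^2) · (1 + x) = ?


Expand and collect like terms; reduce coefficients mod 2:
x^0: 0·1 = 0 ≡ 0 (mod 2)
x^1: 0·1 + 0·1 = 0 ≡ 0 (mod 2)
x^2: 0·1 + 1·1 = 1 ≡ 1 (mod 2)
x^3: 1·1 = 1 ≡ 1 (mod 2)
Result: x^2 + x^3

f · g = x^2 + x^3


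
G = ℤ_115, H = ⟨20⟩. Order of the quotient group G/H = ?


|⟨20⟩| = n / gcd(20, 115) = 115 / 5 = 23
H is normal (ℤ_115 is abelian).
|G/H| = |G| / |H| = 115 / 23 = 5

|G/H| = 5


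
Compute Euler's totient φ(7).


φ(n) = count of k ∈ {1,...,n} with gcd(k,n)=1
Coprimes to 7: {1, 2, 3, 4, 5, 6}
Count: 6

φ(7) = 6


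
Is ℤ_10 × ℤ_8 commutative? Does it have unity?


Direct product ring; commutative with unity (1,1); but (1,0)·(0,1) = (0,0) gives zero divisors, so not an integral domain
Commutative: Yes
Integral domain: No
Has unity: Yes

ℤ_10 × ℤ_8: Commutative=Yes, Unity=Yes


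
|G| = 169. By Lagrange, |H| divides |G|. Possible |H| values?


Lagrange's theorem: |H| divides |G|
|G| = 169
Divisors of 169: 1, 13, 169

Possible subgroup orders: {1, 13, 169}


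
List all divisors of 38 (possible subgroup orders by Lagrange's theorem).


Lagrange's theorem: |H| divides |G|
|G| = 38
Divisors of 38: 1, 2, 19, 38

Possible subgroup orders: {1, 2, 19, 38}


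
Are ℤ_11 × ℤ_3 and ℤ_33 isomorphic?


Comparing ℤ_11 × ℤ_3 and ℤ_33:
gcd(11,3) = 1, so ℤ_11 × ℤ_3 ≅ ℤ_33 (CRT)

Yes, ℤ_11 × ℤ_3 ≅ ℤ_33


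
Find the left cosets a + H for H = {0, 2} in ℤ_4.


H = {0, 2}, |H| = 2
Number of cosets = |G|/|H| = 4/2 = 2
0 + H = {0, 2}
1 + H = {1, 3}

Cosets: 0+H={0,2}; 1+H={1,3}


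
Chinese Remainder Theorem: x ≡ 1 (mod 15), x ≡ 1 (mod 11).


m₁ = 15, m₂ = 11, gcd = 1, so CRT applies. M = m₁·m₂ = 165
Let M₁ = M/m₁ = 11, M₂ = M/m₂ = 15
Find y₁ ≡ M₁⁻¹ (mod m₁): 11⁻¹ ≡ 11 (mod 15)
Find y₂ ≡ M₂⁻¹ (mod m₂): 15⁻¹ ≡ 3 (mod 11)
x = a₁·M₁·y₁ + a₂·M₂·y₂ = 1·11·11 + 1·15·3 = 166
Reduce mod 165: x ≡ 1
Check: 1 mod 15 = 1 ✓, 1 mod 11 = 1 ✓

x ≡ 1 (mod 165)


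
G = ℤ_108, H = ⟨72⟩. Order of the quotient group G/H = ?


|⟨72⟩| = n / gcd(72, 108) = 108 / 36 = 3
H is normal (ℤ_108 is abelian).
|G/H| = |G| / |H| = 108 / 3 = 36

|G/H| = 36


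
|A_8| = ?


|A_n| = n!/2 (even permutations)
|A_8| = 8!/2 = 40320/2 = 20160

|A_8| = 20160


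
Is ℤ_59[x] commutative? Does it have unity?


ℤ_59 is a field (n prime), so ℤ_59[x] is a commutative integral domain with unity
Commutative: Yes
Integral domain: Yes
Has unity: Yes

ℤ_59[x]: Commutative=Yes, Unity=Yes


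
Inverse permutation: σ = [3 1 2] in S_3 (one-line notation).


To find σ⁻¹, swap domain and range:
σ(1) = 3 → σ⁻¹(3) = 1
σ(2) = 1 → σ⁻¹(1) = 2
σ(3) = 2 → σ⁻¹(2) = 3

σ⁻¹ = [2 3 1]


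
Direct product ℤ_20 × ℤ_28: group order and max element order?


|ℤ_20 × ℤ_28| = 20 × 28 = 560
Max element order = lcm(20,28) = 140
Cyclic? No (gcd=4)

|ℤ_20×ℤ_28| = 560, max element order = 140


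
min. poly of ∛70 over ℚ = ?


∛70 satisfies x³ - 70 = 0, irreducible over ℚ (no rational root; 70 is not a perfect cube)

Minimal polynomial: x³ - 70


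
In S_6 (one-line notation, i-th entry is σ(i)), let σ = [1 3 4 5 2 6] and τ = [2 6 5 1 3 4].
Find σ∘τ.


σ∘τ: apply τ first, then σ
1 →τ 2 →σ 3
2 →τ 6 →σ 6
3 →τ 5 →σ 2
4 →τ 1 →σ 1
5 →τ 3 →σ 4
6 →τ 4 →σ 5

σ∘τ = [3 6 2 1 4 5]


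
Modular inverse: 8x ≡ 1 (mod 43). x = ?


Use the extended Euclidean algorithm to write 1 = 8·s + 43·t; then s mod 43 is the inverse.
Euclidean algorithm:
  8 = 0·43 + 8
  43 = 5·8 + 3
  8 = 2·3 + 2
  3 = 1·2 + 1
  2 = 2·1 + 0
gcd(8,43) = 1
Back-substitution gives: 8·(-16) + 43·(3) = 1
So 8⁻¹ ≡ -16 ≡ 27 (mod 43)
Check: 8 × 27 = 216 ≡ 1 (mod 43) ✓

8⁻¹ ≡ 27 (mod 43)


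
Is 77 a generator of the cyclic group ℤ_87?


g generates ℤ_n iff gcd(g, n) = 1
gcd(77, 87) = 1
Since gcd = 1, 77 is a generator.

Yes, 77 generates ℤ_87


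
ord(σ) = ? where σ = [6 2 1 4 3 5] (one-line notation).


Cycle decomposition: (1 6 5 3)
Cycle lengths: 4
Order = lcm(4) = 4

ord(σ) = 4


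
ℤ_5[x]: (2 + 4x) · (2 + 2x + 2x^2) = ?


Expand and collect like terms; reduce coefficients mod 5:
x^0: 2·2 = 4 ≡ 4 (mod 5)
x^1: 2·2 + 4·2 = 12 ≡ 2 (mod 5)
x^2: 2·2 + 4·2 = 12 ≡ 2 (mod 5)
x^3: 4·2 = 8 ≡ 3 (mod 5)
Result: 4 + 2x + 2x^2 + 3x^3

f · g = 4 + 2x + 2x^2 + 3x^3


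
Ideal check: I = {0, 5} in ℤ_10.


Check ideal conditions for I = {0, 5} in ℤ_10:
(1) I is an additive subgroup? Yes
(2) For r ∈ ℤ_10 and a ∈ I: r·a ∈ I? Yes

Yes, I is an ideal of ℤ_10


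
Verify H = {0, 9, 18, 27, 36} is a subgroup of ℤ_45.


Subgroup test for H = {0, 9, 18, 27, 36} in (ℤ_45, +):
(1) 0 ∈ H? Yes
(2) Closure: for all a,b ∈ H, (a+b) mod 45 ∈ H? Yes
(3) Inverses: for all a ∈ H, -a mod 45 ∈ H? Yes

Yes, H is a subgroup of ℤ_45


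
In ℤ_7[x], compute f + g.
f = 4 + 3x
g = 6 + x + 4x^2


Add coefficients mod 7:
x^0: 4 + 6 = 3 (mod 7)
x^1: 3 + 1 = 4 (mod 7)
x^2: 0 + 4 = 4 (mod 7)
Result: 3 + 4x + 4x^2

f + g = 3 + 4x + 4x^2


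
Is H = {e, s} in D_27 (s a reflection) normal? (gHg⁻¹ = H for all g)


H = {e, s} in D_27 (s a reflection)
r·s·r⁻¹ = sr⁻² ≠ s for n ≥ 3, so {e, s} is not closed under conjugation

No, not a normal subgroup


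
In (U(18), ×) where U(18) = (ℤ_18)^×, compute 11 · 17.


Operation: multiplication mod 18
11 · 17 = (a × b) mod 18 with a = 11, b = 17

11 · 17 = 7


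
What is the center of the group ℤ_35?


Z(G) = {g ∈ G | gx = xg for all x ∈ G}
ℤ_35 is abelian, so Z(G) = G

Z(ℤ_35) = ℤ_35


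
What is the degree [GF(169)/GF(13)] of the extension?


GF(169) = GF(13^2), so the extension degree is 2

[GF(169)/GF(13)] = 2


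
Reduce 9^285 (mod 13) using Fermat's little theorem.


Fermat's little theorem: if p is prime and gcd(a,p)=1, then a^(p-1) ≡ 1 (mod p)
p = 13 is prime, gcd(9,13) = 1
Reduce exponent: 285 mod 12 = 9
So 9^285 ≡ 9^9 (mod 13)
9^9 mod 13 = 1

9^285 ≡ 1 (mod 13)


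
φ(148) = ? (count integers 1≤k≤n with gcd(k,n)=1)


Factor n: 148 = 2^2 × 37
φ(n) = n · ∏(1 - 1/p) over distinct primes p | n
φ(148) = 148 · (1 - 1/2) · (1 - 1/37) = 72

φ(148) = 72


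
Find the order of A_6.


|A_n| = n!/2 (even permutations)
|A_6| = 6!/2 = 720/2 = 360

|A_6| = 360


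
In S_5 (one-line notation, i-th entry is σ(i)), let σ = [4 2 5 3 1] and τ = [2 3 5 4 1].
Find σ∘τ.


σ∘τ: apply τ first, then σ
1 →τ 2 →σ 2
2 →τ 3 →σ 5
3 →τ 5 →σ 1
4 →τ 4 →σ 3
5 →τ 1 →σ 4

σ∘τ = [2 5 1 3 4]


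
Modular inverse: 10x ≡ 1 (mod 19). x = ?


Use the extended Euclidean algorithm to write 1 = 10·s + 19·t; then s mod 19 is the inverse.
Euclidean algorithm:
  10 = 0·19 + 10
  19 = 1·10 + 9
  10 = 1·9 + 1
  9 = 9·1 + 0
gcd(10,19) = 1
Back-substitution gives: 10·(2) + 19·(-1) = 1
So 10⁻¹ ≡ 2 ≡ 2 (mod 19)
Check: 10 × 2 = 20 ≡ 1 (mod 19) ✓

10⁻¹ ≡ 2 (mod 19)


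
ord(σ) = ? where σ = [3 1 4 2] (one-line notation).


Cycle decomposition: (1 3 4 2)
Cycle lengths: 4
Order = lcm(4) = 4

ord(σ) = 4


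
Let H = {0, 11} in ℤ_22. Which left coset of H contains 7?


7 + H = {7 + h (mod 22) : h ∈ H}
7+0=7, 7+11=18

7 + H = {7, 18}


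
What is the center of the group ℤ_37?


Z(G) = {g ∈ G | gx = xg for all x ∈ G}
ℤ_37 is abelian, so Z(G) = G

Z(ℤ_37) = ℤ_37


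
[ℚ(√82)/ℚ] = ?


√82 has minimal polynomial x² - 82 (irreducible over ℚ since 82 is squarefree)

[ℚ(√82)/ℚ] = 2


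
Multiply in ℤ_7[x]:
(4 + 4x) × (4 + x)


Expand and collect like terms; reduce coefficients mod 7:
x^0: 4·4 = 16 ≡ 2 (mod 7)
x^1: 4·1 + 4·4 = 20 ≡ 6 (mod 7)
x^2: 4·1 = 4 ≡ 4 (mod 7)
Result: 2 + 6x + 4x^2

f · g = 2 + 6x + 4x^2


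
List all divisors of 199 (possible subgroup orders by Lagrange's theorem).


Lagrange's theorem: |H| divides |G|
|G| = 199
Divisors of 199: 1, 199

Possible subgroup orders: {1, 199}


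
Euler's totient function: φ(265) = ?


Factor n: 265 = 5 × 53
φ(n) = n · ∏(1 - 1/p) over distinct primes p | n
φ(265) = 265 · (1 - 1/5) · (1 - 1/53) = 208

φ(265) = 208


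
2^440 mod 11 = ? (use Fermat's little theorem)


Fermat's little theorem: if p is prime and gcd(a,p)=1, then a^(p-1) ≡ 1 (mod p)
p = 11 is prime, gcd(2,11) = 1
Reduce exponent: 440 mod 10 = 0
So 2^440 ≡ 2^0 (mod 11)
2^0 = 1

2^440 ≡ 1 (mod 11)


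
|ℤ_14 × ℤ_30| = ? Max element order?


|ℤ_14 × ℤ_30| = 14 × 30 = 420
Max element order = lcm(14,30) = 210
Cyclic? No (gcd=2)

|ℤ_14×ℤ_30| = 420, max element order = 210


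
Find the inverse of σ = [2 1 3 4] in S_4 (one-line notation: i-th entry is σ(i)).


To find σ⁻¹, swap domain and range:
σ(1) = 2 → σ⁻¹(2) = 1
σ(2) = 1 → σ⁻¹(1) = 2
σ(3) = 3 → σ⁻¹(3) = 3
σ(4) = 4 → σ⁻¹(4) = 4

σ⁻¹ = [2 1 3 4]


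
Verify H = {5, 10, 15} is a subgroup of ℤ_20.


Subgroup test for H = {5, 10, 15} in (ℤ_20, +):
(1) 0 ∈ H? No
(2) Closure: for all a,b ∈ H, (a+b) mod 20 ∈ H? No  [counterexample: 5 + 15 = 0 ∉ H]
(3) Inverses: for all a ∈ H, -a mod 20 ∈ H? Yes

No, H is not a subgroup of ℤ_20


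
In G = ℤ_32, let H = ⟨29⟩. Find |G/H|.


|⟨29⟩| = n / gcd(29, 32) = 32 / 1 = 32
H is normal (ℤ_32 is abelian).
|G/H| = |G| / |H| = 32 / 32 = 1

|G/H| = 1


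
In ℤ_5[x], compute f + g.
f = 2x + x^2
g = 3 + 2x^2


Add coefficients mod 5:
x^0: 0 + 3 = 3 (mod 5)
x^1: 2 + 0 = 2 (mod 5)
x^2: 1 + 2 = 3 (mod 5)
Result: 3 + 2x + 3x^2

f + g = 3 + 2x + 3x^2


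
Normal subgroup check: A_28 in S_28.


H = A_28 in S_28
A_28 has index 2 in S_28, and every subgroup of index 2 is normal

Yes, normal subgroup


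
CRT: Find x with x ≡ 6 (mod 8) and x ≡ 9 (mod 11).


m₁ = 8, m₂ = 11, gcd = 1, so CRT applies. M = m₁·m₂ = 88
Let M₁ = M/m₁ = 11, M₂ = M/m₂ = 8
Find y₁ ≡ M₁⁻¹ (mod m₁): 11⁻¹ ≡ 3 (mod 8)
Find y₂ ≡ M₂⁻¹ (mod m₂): 8⁻¹ ≡ 7 (mod 11)
x = a₁·M₁·y₁ + a₂·M₂·y₂ = 6·11·3 + 9·8·7 = 702
Reduce mod 88: x ≡ 86
Check: 86 mod 8 = 6 ✓, 86 mod 11 = 9 ✓

x ≡ 86 (mod 88)


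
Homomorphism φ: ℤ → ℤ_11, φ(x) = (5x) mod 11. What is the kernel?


Kernel = preimage of identity
ker(φ) = {x ∈ ℤ : 5x ≡ 0 (mod 11)}. gcd(5,11) = 1, so 5x ≡ 0 (mod 11) ⟺ x ≡ 0 (mod 11/1 = 11). Hence ker(φ) = 11ℤ

ker(φ) = 11ℤ


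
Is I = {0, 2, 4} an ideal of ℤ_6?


Check ideal conditions for I = {0, 2, 4} in ℤ_6:
(1) I is an additive subgroup? Yes
(2) For r ∈ ℤ_6 and a ∈ I: r·a ∈ I? Yes

Yes, I is an ideal of ℤ_6


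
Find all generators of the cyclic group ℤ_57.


g generates ℤ_n iff gcd(g,n) = 1
Prime factors of 57: 3, 19
Generators are g ∈ {1,...,56} not divisible by any of these primes.
Generators: {1, 2, 4, 5, 7, 8, 10, 11, 13, 14, 16, 17, 20, 22, 23, 25, 26, 28, 29, 31, 32, 34, 35, 37, 40, 41, 43, 44, 46, 47, 49, 50, 52, 53, 55, 56}
Number of generators = φ(57) = 36

Generators of ℤ_57 = {1, 2, 4, 5, 7, 8, 10, 11, 13, 14, 16, 17, 20, 22, 23, 25, 26, 28, 29, 31, 32, 34, 35, 37, 40, 41, 43, 44, 46, 47, 49, 50, 52, 53, 55, 56}


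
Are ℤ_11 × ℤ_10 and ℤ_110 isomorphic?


Comparing ℤ_11 × ℤ_10 and ℤ_110:
gcd(11,10) = 1, so ℤ_11 × ℤ_10 ≅ ℤ_110 (CRT)

Yes, ℤ_11 × ℤ_10 ≅ ℤ_110


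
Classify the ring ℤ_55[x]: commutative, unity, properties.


ℤ_55 has zero divisors (5·11 ≡ 0), and these lift to constant zero divisors in ℤ_55[x]; so not an integral domain
Commutative: Yes
Integral domain: No
Has unity: Yes

ℤ_55[x]: Commutative=Yes, Unity=Yes


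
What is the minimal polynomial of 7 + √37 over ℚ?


Let α = 7 + √37. Then α - 7 = √37, so (α - 7)² = 37, giving α² - 14α + 12 = 0. Degree 2 and α ∉ ℚ, so this is the minimal polynomial.

Minimal polynomial: x² - 14x + 12


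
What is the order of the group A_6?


|A_n| = n!/2 (even permutations)
|A_6| = 6!/2 = 720/2 = 360

|A_6| = 360


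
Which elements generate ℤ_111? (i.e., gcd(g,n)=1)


g generates ℤ_n iff gcd(g,n) = 1
Prime factors of 111: 3, 37
Generators are g ∈ {1,...,110} not divisible by any of these primes.
Generators: {1, 2, 4, 5, 7, 8, 10, 11, 13, 14, 16, 17, 19, 20, 22, 23, 25, 26, 28, 29, 31, 32, 34, 35, 38, 40, 41, 43, 44, 46, 47, 49, 50, 52, 53, 55, 56, 58, 59, 61, 62, 64, 65, 67, 68, 70, 71, 73, 76, 77, 79, 80, 82, 83, 85, 86, 88, 89, 91, 92, 94, 95, 97, 98, 100, 101, 103, 104, 106, 107, 109, 110}
Number of generators = φ(111) = 72

Generators of ℤ_111 = {1, 2, 4, 5, 7, 8, 10, 11, 13, 14, 16, 17, 19, 20, 22, 23, 25, 26, 28, 29, 31, 32, 34, 35, 38, 40, 41, 43, 44, 46, 47, 49, 50, 52, 53, 55, 56, 58, 59, 61, 62, 64, 65, 67, 68, 70, 71, 73, 76, 77, 79, 80, 82, 83, 85, 86, 88, 89, 91, 92, 94, 95, 97, 98, 100, 101, 103, 104, 106, 107, 109, 110}


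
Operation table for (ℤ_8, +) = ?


Elements: {0, 1, 2, 3, 4, 5, 6, 7}
Operation: addition mod 8
Entry (a, b) = (a + b) mod 8

Cayley table:
  | 0 | 1 | 2 | 3 | 4 | 5 | 6 | 7
0 | 0 | 1 | 2 | 3 | 4 | 5 | 6 | 7
1 | 1 | 2 | 3 | 4 | 5 | 6 | 7 | 0
2 | 2 | 3 | 4 | 5 | 6 | 7 | 0 | 1
3 | 3 | 4 | 5 | 6 | 7 | 0 | 1 | 2
4 | 4 | 5 | 6 | 7 | 0 | 1 | 2 | 3
5 | 5 | 6 | 7 | 0 | 1 | 2 | 3 | 4
6 | 6 | 7 | 0 | 1 | 2 | 3 | 4 | 5
7 | 7 | 0 | 1 | 2 | 3 | 4 | 5 | 6


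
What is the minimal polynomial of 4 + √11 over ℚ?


Let α = 4 + √11. Then α - 4 = √11, so (α - 4)² = 11, giving α² - 8α + 5 = 0. Degree 2 and α ∉ ℚ, so this is the minimal polynomial.

Minimal polynomial: x² - 8x + 5


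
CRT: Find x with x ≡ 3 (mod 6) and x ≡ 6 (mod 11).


m₁ = 6, m₂ = 11, gcd = 1, so CRT applies. M = m₁·m₂ = 66
Let M₁ = M/m₁ = 11, M₂ = M/m₂ = 6
Find y₁ ≡ M₁⁻¹ (mod m₁): 11⁻¹ ≡ 5 (mod 6)
Find y₂ ≡ M₂⁻¹ (mod m₂): 6⁻¹ ≡ 2 (mod 11)
x = a₁·M₁·y₁ + a₂·M₂·y₂ = 3·11·5 + 6·6·2 = 237
Reduce mod 66: x ≡ 39
Check: 39 mod 6 = 3 ✓, 39 mod 11 = 6 ✓

x ≡ 39 (mod 66)


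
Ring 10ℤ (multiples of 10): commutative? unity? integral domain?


10ℤ is a commutative ring under +,× but has no multiplicative identity (1 ∉ 10ℤ); it has no zero divisors, but without unity it is not an integral domain
Commutative: Yes
Integral domain: No
Has unity: No

10ℤ (multiples of 10): Commutative=Yes, Unity=No


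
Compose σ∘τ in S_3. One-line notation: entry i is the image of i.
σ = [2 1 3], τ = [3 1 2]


σ∘τ: apply τ first, then σ
1 →τ 3 →σ 3
2 →τ 1 →σ 2
3 →τ 2 →σ 1

σ∘τ = [3 2 1]


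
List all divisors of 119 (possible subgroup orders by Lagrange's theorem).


Lagrange's theorem: |H| divides |G|
|G| = 119
Divisors of 119: 1, 7, 17, 119

Possible subgroup orders: {1, 7, 17, 119}


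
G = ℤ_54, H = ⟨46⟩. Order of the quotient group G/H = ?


|⟨46⟩| = n / gcd(46, 54) = 54 / 2 = 27
H is normal (ℤ_54 is abelian).
|G/H| = |G| / |H| = 54 / 27 = 2

|G/H| = 2


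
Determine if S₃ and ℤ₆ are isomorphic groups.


Comparing S₃ and ℤ₆:
S₃ is non-abelian, ℤ₆ is abelian

No, S₃ ≇ ℤ₆


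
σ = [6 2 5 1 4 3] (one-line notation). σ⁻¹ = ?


To find σ⁻¹, swap domain and range:
σ(1) = 6 → σ⁻¹(6) = 1
σ(2) = 2 → σ⁻¹(2) = 2
σ(3) = 5 → σ⁻¹(5) = 3
σ(4) = 1 → σ⁻¹(1) = 4
σ(5) = 4 → σ⁻¹(4) = 5
σ(6) = 3 → σ⁻¹(3) = 6

σ⁻¹ = [4 2 6 5 3 1]


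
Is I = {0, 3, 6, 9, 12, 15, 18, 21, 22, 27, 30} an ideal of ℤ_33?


Check ideal conditions for I = {0, 3, 6, 9, 12, 15, 18, 21, 22, 27, 30} in ℤ_33:
(1) I is an additive subgroup? No
(2) For r ∈ ℤ_33 and a ∈ I: r·a ∈ I? No  [counterexample: r=2, a=12, r·a mod 33 = 24 ∉ I]

No, I is not an ideal of ℤ_33


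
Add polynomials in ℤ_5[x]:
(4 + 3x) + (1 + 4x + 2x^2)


Add coefficients mod 5:
x^0: 4 + 1 = 0 (mod 5)
x^1: 3 + 4 = 2 (mod 5)
x^2: 0 + 2 = 2 (mod 5)
Result: 2x + 2x^2

f + g = 2x + 2x^2


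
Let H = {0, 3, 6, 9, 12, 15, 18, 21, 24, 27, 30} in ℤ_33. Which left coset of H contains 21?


21 + H = {21 + h (mod 33) : h ∈ H}
21+0=21, 21+3=24, 21+6=27, 21+9=30, 21+12=0, 21+15=3, 21+18=6, 21+21=9, 21+24=12, 21+27=15, 21+30=18
21 + H = {0, 3, 6, 9, 12, 15, 18, 21, 24, 27, 30} = 0 + H

21 + H = {0, 3, 6, 9, 12, 15, 18, 21, 24, 27, 30}


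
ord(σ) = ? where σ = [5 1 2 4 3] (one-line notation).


Cycle decomposition: (1 5 3 2)
Cycle lengths: 4
Order = lcm(4) = 4

ord(σ) = 4


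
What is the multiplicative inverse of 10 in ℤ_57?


Use the extended Euclidean algorithm to write 1 = 10·s + 57·t; then s mod 57 is the inverse.
Euclidean algorithm:
  10 = 0·57 + 10
  57 = 5·10 + 7
  10 = 1·7 + 3
  7 = 2·3 + 1
  3 = 3·1 + 0
gcd(10,57) = 1
Back-substitution gives: 10·(-17) + 57·(3) = 1
So 10⁻¹ ≡ -17 ≡ 40 (mod 57)
Check: 10 × 40 = 400 ≡ 1 (mod 57) ✓

10⁻¹ ≡ 40 (mod 57)


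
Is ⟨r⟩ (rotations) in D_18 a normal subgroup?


H = ⟨r⟩ (rotations) in D_18
The rotation subgroup ⟨r⟩ has index 2 in D_18, so it is normal

Yes, normal subgroup


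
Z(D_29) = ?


Z(G) = {g ∈ G | gx = xg for all x ∈ G}
For odd n, Z(D_n) = {e}: no nontrivial rotation commutes with all reflections

Z(D_29) = {e}


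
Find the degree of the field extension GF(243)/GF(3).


GF(243) = GF(3^5), so the extension degree is 5

[GF(243)/GF(3)] = 5


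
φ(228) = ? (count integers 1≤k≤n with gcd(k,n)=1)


Factor n: 228 = 2^2 × 3 × 19
φ(n) = n · ∏(1 - 1/p) over distinct primes p | n
φ(228) = 228 · (1 - 1/2) · (1 - 1/3) · (1 - 1/19) = 72

φ(228) = 72


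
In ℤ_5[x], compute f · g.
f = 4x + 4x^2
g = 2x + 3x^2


Expand and collect like terms; reduce coefficients mod 5:
x^0: 0·0 = 0 ≡ 0 (mod 5)
x^1: 0·2 + 4·0 = 0 ≡ 0 (mod 5)
x^2: 0·3 + 4·2 + 4·0 = 8 ≡ 3 (mod 5)
x^3: 4·3 + 4·2 = 20 ≡ 0 (mod 5)
x^4: 4·3 = 12 ≡ 2 (mod 5)
Result: 3x^2 + 2x^4

f · g = 3x^2 + 2x^4


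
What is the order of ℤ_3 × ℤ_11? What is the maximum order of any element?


|ℤ_3 × ℤ_11| = 3 × 11 = 33
Max element order = lcm(3,11) = 33
Cyclic? Yes (gcd=1)

|ℤ_3×ℤ_11| = 33, max element order = 33


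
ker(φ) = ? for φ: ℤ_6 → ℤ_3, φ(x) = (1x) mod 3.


Kernel = preimage of identity
ker(φ) = {x ∈ ℤ_6 : 1x ≡ 0 (mod 3)}. Since 3 | 6, φ is well-defined. The kernel is the cyclic subgroup ⟨3⟩ of ℤ_6 (order 2), i.e. {0, 3}

ker(φ) = {0, 3}


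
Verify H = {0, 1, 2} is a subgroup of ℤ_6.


Subgroup test for H = {0, 1, 2} in (ℤ_6, +):
(1) 0 ∈ H? Yes
(2) Closure: for all a,b ∈ H, (a+b) mod 6 ∈ H? No  [counterexample: 1 + 2 = 3 ∉ H]
(3) Inverses: for all a ∈ H, -a mod 6 ∈ H? No

No, H is not a subgroup of ℤ_6


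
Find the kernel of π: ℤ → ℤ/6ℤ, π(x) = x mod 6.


Kernel = preimage of identity
ker(π) = multiples of 6 = 6ℤ

ker(π) = 6ℤ


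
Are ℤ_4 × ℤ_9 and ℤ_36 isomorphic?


Comparing ℤ_4 × ℤ_9 and ℤ_36:
gcd(4,9) = 1, so ℤ_4 × ℤ_9 ≅ ℤ_36 (CRT)

Yes, ℤ_4 × ℤ_9 ≅ ℤ_36


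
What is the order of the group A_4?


|A_n| = n!/2 (even permutations)
|A_4| = 4!/2 = 24/2 = 12

|A_4| = 12


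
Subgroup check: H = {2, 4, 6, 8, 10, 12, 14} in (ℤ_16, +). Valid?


Subgroup test for H = {2, 4, 6, 8, 10, 12, 14} in (ℤ_16, +):
(1) 0 ∈ H? No
(2) Closure: for all a,b ∈ H, (a+b) mod 16 ∈ H? No  [counterexample: 2 + 14 = 0 ∉ H]
(3) Inverses: for all a ∈ H, -a mod 16 ∈ H? Yes

No, H is not a subgroup of ℤ_16


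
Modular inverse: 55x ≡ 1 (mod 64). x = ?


Use the extended Euclidean algorithm to write 1 = 55·s + 64·t; then s mod 64 is the inverse.
Euclidean algorithm:
  55 = 0·64 + 55
  64 = 1·55 + 9
  55 = 6·9 + 1
  9 = 9·1 + 0
gcd(55,64) = 1
Back-substitution gives: 55·(7) + 64·(-6) = 1
So 55⁻¹ ≡ 7 ≡ 7 (mod 64)
Check: 55 × 7 = 385 ≡ 1 (mod 64) ✓

55⁻¹ ≡ 7 (mod 64)


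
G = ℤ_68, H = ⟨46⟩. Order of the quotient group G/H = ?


|⟨46⟩| = n / gcd(46, 68) = 68 / 2 = 34
H is normal (ℤ_68 is abelian).
|G/H| = |G| / |H| = 68 / 34 = 2

|G/H| = 2


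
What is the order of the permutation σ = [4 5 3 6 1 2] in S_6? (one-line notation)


Cycle decomposition: (1 4 6 2 5)
Cycle lengths: 5
Order = lcm(5) = 5

ord(σ) = 5


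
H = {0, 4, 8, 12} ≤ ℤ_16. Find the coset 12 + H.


12 + H = {12 + h (mod 16) : h ∈ H}
12+0=12, 12+4=0, 12+8=4, 12+12=8
12 + H = {0, 4, 8, 12} = 0 + H

12 + H = {0, 4, 8, 12}


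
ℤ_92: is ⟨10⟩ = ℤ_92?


g generates ℤ_n iff gcd(g, n) = 1
gcd(10, 92) = 2
Since gcd = 2 ≠ 1, ⟨10⟩ has order 46 < 92, so 10 is not a generator.

No, 10 does not generate ℤ_92


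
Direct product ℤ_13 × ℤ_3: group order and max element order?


|ℤ_13 × ℤ_3| = 13 × 3 = 39
Max element order = lcm(13,3) = 39
Cyclic? Yes (gcd=1)

|ℤ_13×ℤ_3| = 39, max element order = 39


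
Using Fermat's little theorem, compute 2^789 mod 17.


Fermat's little theorem: if p is prime and gcd(a,p)=1, then a^(p-1) ≡ 1 (mod p)
p = 17 is prime, gcd(2,17) = 1
Reduce exponent: 789 mod 16 = 5
So 2^789 ≡ 2^5 (mod 17)
2^5 mod 17 = 15

2^789 ≡ 15 (mod 17)


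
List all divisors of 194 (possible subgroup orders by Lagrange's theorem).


Lagrange's theorem: |H| divides |G|
|G| = 194
Divisors of 194: 1, 2, 97, 194

Possible subgroup orders: {1, 2, 97, 194}


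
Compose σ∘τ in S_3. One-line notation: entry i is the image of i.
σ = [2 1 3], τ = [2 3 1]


σ∘τ: apply τ first, then σ
1 →τ 2 →σ 1
2 →τ 3 →σ 3
3 →τ 1 →σ 2

σ∘τ = [1 3 2]


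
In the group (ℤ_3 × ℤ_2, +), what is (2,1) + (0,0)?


Operation: componentwise addition mod (3, 2)
(2,1) + (0,0) = ((a₁+b₁) mod 3, (a₂+b₂) mod 2) with a = (2,1), b = (0,0)

(2,1) + (0,0) = (2,1)


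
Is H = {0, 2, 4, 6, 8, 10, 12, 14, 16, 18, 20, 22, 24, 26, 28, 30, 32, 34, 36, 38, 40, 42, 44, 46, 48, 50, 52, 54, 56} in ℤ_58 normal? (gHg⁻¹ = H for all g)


H = {0, 2, 4, 6, 8, 10, 12, 14, 16, 18, 20, 22, 24, 26, 28, 30, 32, 34, 36, 38, 40, 42, 44, 46, 48, 50, 52, 54, 56} in ℤ_58
ℤ_58 is abelian; every subgroup of an abelian group is normal

Yes, normal subgroup


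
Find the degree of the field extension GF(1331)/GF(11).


GF(1331) = GF(11^3), so the extension degree is 3

[GF(1331)/GF(11)] = 3


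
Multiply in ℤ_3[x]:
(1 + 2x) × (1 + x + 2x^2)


Expand and collect like terms; reduce coefficients mod 3:
x^0: 1·1 = 1 ≡ 1 (mod 3)
x^1: 1·1 + 2·1 = 3 ≡ 0 (mod 3)
x^2: 1·2 + 2·1 = 4 ≡ 1 (mod 3)
x^3: 2·2 = 4 ≡ 1 (mod 3)
Result: 1 + x^2 + x^3

f · g = 1 + x^2 + x^3


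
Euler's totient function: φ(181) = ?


Factor n: 181 = 181
φ(n) = n · ∏(1 - 1/p) over distinct primes p | n
φ(181) = 181 · (1 - 1/181) = 180

φ(181) = 180


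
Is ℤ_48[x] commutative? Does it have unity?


ℤ_48 has zero divisors (2·24 ≡ 0), and these lift to constant zero divisors in ℤ_48[x]; so not an integral domain
Commutative: Yes
Integral domain: No
Has unity: Yes

ℤ_48[x]: Commutative=Yes, Unity=Yes


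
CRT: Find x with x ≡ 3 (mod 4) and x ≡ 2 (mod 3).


m₁ = 4, m₂ = 3, gcd = 1, so CRT applies. M = m₁·m₂ = 12
Let M₁ = M/m₁ = 3, M₂ = M/m₂ = 4
Find y₁ ≡ M₁⁻¹ (mod m₁): 3⁻¹ ≡ 3 (mod 4)
Find y₂ ≡ M₂⁻¹ (mod m₂): 4⁻¹ ≡ 1 (mod 3)
x = a₁·M₁·y₁ + a₂·M₂·y₂ = 3·3·3 + 2·4·1 = 35
Reduce mod 12: x ≡ 11
Check: 11 mod 4 = 3 ✓, 11 mod 3 = 2 ✓

x ≡ 11 (mod 12)


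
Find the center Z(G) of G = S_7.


Z(G) = {g ∈ G | gx = xg for all x ∈ G}
S_n is non-abelian for n ≥ 3; Z(S_7) is trivial

Z(S_7) = {e}


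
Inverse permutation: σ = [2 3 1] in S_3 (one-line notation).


To find σ⁻¹, swap domain and range:
σ(1) = 2 → σ⁻¹(2) = 1
σ(2) = 3 → σ⁻¹(3) = 2
σ(3) = 1 → σ⁻¹(1) = 3

σ⁻¹ = [3 1 2]


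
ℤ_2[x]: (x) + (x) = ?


Add coefficients mod 2:
x^0: 0 + 0 = 0 (mod 2)
x^1: 1 + 1 = 0 (mod 2)
Result: 0

f + g = 0


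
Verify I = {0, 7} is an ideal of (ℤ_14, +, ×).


Check ideal conditions for I = {0, 7} in ℤ_14:
(1) I is an additive subgroup? Yes
(2) For r ∈ ℤ_14 and a ∈ I: r·a ∈ I? Yes

Yes, I is an ideal of ℤ_14


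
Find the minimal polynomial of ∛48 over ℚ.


∛48 satisfies x³ - 48 = 0, irreducible over ℚ (no rational root; 48 is not a perfect cube)

Minimal polynomial: x³ - 48


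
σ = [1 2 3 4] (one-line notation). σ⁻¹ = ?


To find σ⁻¹, swap domain and range:
σ(1) = 1 → σ⁻¹(1) = 1
σ(2) = 2 → σ⁻¹(2) = 2
σ(3) = 3 → σ⁻¹(3) = 3
σ(4) = 4 → σ⁻¹(4) = 4

σ⁻¹ = [1 2 3 4]


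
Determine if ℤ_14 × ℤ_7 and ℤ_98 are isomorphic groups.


Comparing ℤ_14 × ℤ_7 and ℤ_98:
gcd(14,7) = 7 ≠ 1. Max element order in ℤ_14×ℤ_7 is lcm(14,7) = 14 < 98, so it has no element of order 98

No, ℤ_14 × ℤ_7 ≇ ℤ_98


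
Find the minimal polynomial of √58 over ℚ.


√58 satisfies x² - 58 = 0, irreducible over ℚ since 58 is squarefree

Minimal polynomial: x² - 58


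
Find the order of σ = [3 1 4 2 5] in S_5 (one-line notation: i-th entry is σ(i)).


Cycle decomposition: (1 3 4 2)
Cycle lengths: 4
Order = lcm(4) = 4

ord(σ) = 4


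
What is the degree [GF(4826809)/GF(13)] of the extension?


GF(4826809) = GF(13^6), so the extension degree is 6

[GF(4826809)/GF(13)] = 6


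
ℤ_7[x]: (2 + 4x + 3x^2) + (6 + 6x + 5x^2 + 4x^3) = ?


Add coefficients mod 7:
x^0: 2 + 6 = 1 (mod 7)
x^1: 4 + 6 = 3 (mod 7)
x^2: 3 + 5 = 1 (mod 7)
x^3: 0 + 4 = 4 (mod 7)
Result: 1 + 3x + x^2 + 4x^3

f + g = 1 + 3x + x^2 + 4x^3


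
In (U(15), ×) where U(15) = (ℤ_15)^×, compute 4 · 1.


Operation: multiplication mod 15
4 · 1 = (a × b) mod 15 with a = 4, b = 1

4 · 1 = 4


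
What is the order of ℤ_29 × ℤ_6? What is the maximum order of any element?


|ℤ_29 × ℤ_6| = 29 × 6 = 174
Max element order = lcm(29,6) = 174
Cyclic? Yes (gcd=1)

|ℤ_29×ℤ_6| = 174, max element order = 174


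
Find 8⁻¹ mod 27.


Use the extended Euclidean algorithm to write 1 = 8·s + 27·t; then s mod 27 is the inverse.
Euclidean algorithm:
  8 = 0·27 + 8
  27 = 3·8 + 3
  8 = 2·3 + 2
  3 = 1·2 + 1
  2 = 2·1 + 0
gcd(8,27) = 1
Back-substitution gives: 8·(-10) + 27·(3) = 1
So 8⁻¹ ≡ -10 ≡ 17 (mod 27)
Check: 8 × 17 = 136 ≡ 1 (mod 27) ✓

8⁻¹ ≡ 17 (mod 27)


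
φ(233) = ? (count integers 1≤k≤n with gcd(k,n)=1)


Factor n: 233 = 233
φ(n) = n · ∏(1 - 1/p) over distinct primes p | n
φ(233) = 233 · (1 - 1/233) = 232

φ(233) = 232


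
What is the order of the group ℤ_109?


ℤ_n has n elements.

|ℤ_109| = 109


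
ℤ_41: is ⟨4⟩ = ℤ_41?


g generates ℤ_n iff gcd(g, n) = 1
gcd(4, 41) = 1
Since gcd = 1, 4 is a generator.

Yes, 4 generates ℤ_41


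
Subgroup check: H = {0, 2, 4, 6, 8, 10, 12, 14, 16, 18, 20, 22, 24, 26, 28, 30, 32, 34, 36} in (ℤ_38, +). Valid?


Subgroup test for H = {0, 2, 4, 6, 8, 10, 12, 14, 16, 18, 20, 22, 24, 26, 28, 30, 32, 34, 36} in (ℤ_38, +):
(1) 0 ∈ H? Yes
(2) Closure: for all a,b ∈ H, (a+b) mod 38 ∈ H? Yes
(3) Inverses: for all a ∈ H, -a mod 38 ∈ H? Yes

Yes, H is a subgroup of ℤ_38


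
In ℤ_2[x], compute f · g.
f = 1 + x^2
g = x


Expand and collect like terms; reduce coefficients mod 2:
x^0: 1·0 = 0 ≡ 0 (mod 2)
x^1: 1·1 + 0·0 = 1 ≡ 1 (mod 2)
x^2: 0·1 + 1·0 = 0 ≡ 0 (mod 2)
x^3: 1·1 = 1 ≡ 1 (mod 2)
Result: x + x^3

f · g = x + x^3


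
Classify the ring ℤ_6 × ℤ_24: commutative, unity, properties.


Direct product ring; commutative with unity (1,1); but (1,0)·(0,1) = (0,0) gives zero divisors, so not an integral domain
Commutative: Yes
Integral domain: No
Has unity: Yes

ℤ_6 × ℤ_24: Commutative=Yes, Unity=Yes


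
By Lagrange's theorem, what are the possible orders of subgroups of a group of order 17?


Lagrange's theorem: |H| divides |G|
|G| = 17
Divisors of 17: 1, 17

Possible subgroup orders: {1, 17}


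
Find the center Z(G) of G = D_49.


Z(G) = {g ∈ G | gx = xg for all x ∈ G}
For odd n, Z(D_n) = {e}: no nontrivial rotation commutes with all reflections

Z(D_49) = {e}


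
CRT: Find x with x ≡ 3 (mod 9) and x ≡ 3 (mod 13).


m₁ = 9, m₂ = 13, gcd = 1, so CRT applies. M = m₁·m₂ = 117
Let M₁ = M/m₁ = 13, M₂ = M/m₂ = 9
Find y₁ ≡ M₁⁻¹ (mod m₁): 13⁻¹ ≡ 7 (mod 9)
Find y₂ ≡ M₂⁻¹ (mod m₂): 9⁻¹ ≡ 3 (mod 13)
x = a₁·M₁·y₁ + a₂·M₂·y₂ = 3·13·7 + 3·9·3 = 354
Reduce mod 117: x ≡ 3
Check: 3 mod 9 = 3 ✓, 3 mod 13 = 3 ✓

x ≡ 3 (mod 117)


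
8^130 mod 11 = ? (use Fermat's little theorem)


Fermat's little theorem: if p is prime and gcd(a,p)=1, then a^(p-1) ≡ 1 (mod p)
p = 11 is prime, gcd(8,11) = 1
Reduce exponent: 130 mod 10 = 0
So 8^130 ≡ 8^0 (mod 11)
8^0 = 1

8^130 ≡ 1 (mod 11)


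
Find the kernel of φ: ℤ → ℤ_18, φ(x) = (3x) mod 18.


Kernel = preimage of identity
ker(φ) = {x ∈ ℤ : 3x ≡ 0 (mod 18)}. gcd(3,18) = 3, so 3x ≡ 0 (mod 18) ⟺ x ≡ 0 (mod 18/3 = 6). Hence ker(φ) = 6ℤ

ker(φ) = 6ℤ


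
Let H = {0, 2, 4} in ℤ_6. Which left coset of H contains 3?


3 + H = {3 + h (mod 6) : h ∈ H}
3+0=3, 3+2=5, 3+4=1
3 + H = {1, 3, 5} = 1 + H

3 + H = {1, 3, 5}


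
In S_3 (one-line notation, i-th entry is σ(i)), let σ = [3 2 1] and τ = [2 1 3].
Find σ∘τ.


σ∘τ: apply τ first, then σ
1 →τ 2 →σ 2
2 →τ 1 →σ 3
3 →τ 3 →σ 1

σ∘τ = [2 3 1]


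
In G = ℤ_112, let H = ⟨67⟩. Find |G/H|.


|⟨67⟩| = n / gcd(67, 112) = 112 / 1 = 112
H is normal (ℤ_112 is abelian).
|G/H| = |G| / |H| = 112 / 112 = 1

|G/H| = 1


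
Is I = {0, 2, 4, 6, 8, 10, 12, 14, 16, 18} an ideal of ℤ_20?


Check ideal conditions for I = {0, 2, 4, 6, 8, 10, 12, 14, 16, 18} in ℤ_20:
(1) I is an additive subgroup? Yes
(2) For r ∈ ℤ_20 and a ∈ I: r·a ∈ I? Yes

Yes, I is an ideal of ℤ_20


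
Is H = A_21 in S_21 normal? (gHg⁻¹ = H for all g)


H = A_21 in S_21
A_21 has index 2 in S_21, and every subgroup of index 2 is normal

Yes, normal subgroup


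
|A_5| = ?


|A_n| = n!/2 (even permutations)
|A_5| = 5!/2 = 120/2 = 60

|A_5| = 60


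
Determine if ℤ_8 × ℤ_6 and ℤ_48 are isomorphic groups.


Comparing ℤ_8 × ℤ_6 and ℤ_48:
gcd(8,6) = 2 ≠ 1. Max element order in ℤ_8×ℤ_6 is lcm(8,6) = 24 < 48, so it has no element of order 48

No, ℤ_8 × ℤ_6 ≇ ℤ_48


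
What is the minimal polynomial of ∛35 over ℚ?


∛35 satisfies x³ - 35 = 0, irreducible over ℚ (no rational root; 35 is not a perfect cube)

Minimal polynomial: x³ - 35


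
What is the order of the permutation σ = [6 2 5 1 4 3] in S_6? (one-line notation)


Cycle decomposition: (1 6 3 5 4)
Cycle lengths: 5
Order = lcm(5) = 5

ord(σ) = 5


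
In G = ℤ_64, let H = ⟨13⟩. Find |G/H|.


|⟨13⟩| = n / gcd(13, 64) = 64 / 1 = 64
H is normal (ℤ_64 is abelian).
|G/H| = |G| / |H| = 64 / 64 = 1

|G/H| = 1


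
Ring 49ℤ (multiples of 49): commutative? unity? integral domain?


49ℤ is a commutative ring under +,× but has no multiplicative identity (1 ∉ 49ℤ); it has no zero divisors, but without unity it is not an integral domain
Commutative: Yes
Integral domain: No
Has unity: No

49ℤ (multiples of 49): Commutative=Yes, Unity=No
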